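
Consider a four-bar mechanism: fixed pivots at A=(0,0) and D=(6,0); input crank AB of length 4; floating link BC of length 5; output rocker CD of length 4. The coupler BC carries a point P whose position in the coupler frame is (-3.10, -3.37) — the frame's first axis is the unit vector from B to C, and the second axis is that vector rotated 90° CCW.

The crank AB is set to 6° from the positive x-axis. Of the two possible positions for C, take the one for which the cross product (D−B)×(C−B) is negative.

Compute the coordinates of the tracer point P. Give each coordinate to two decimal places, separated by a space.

A=(0,0), D=(6.00,0)
B = A + 4.00·(cos6°, sin6°) = (3.9781, 0.4181)
|BD| = 2.0647
circle(B,5.00) ∩ circle(D,4.00): a=3.2118, h=3.8320
  candidates: C₊=(7.8994,3.5203) cross=7.912; C₋=(6.3474,-3.9849) cross=-7.912
  mode - wants cross < 0 → take C=(6.3474,-3.9849) (cross=-7.912)
ex = (C−B)/|BC| = (0.4739,-0.8806); ey = (0.8806,0.4739)
P = B + -3.10·ex + -3.37·ey = (-0.4585,1.5511)

-0.46 1.55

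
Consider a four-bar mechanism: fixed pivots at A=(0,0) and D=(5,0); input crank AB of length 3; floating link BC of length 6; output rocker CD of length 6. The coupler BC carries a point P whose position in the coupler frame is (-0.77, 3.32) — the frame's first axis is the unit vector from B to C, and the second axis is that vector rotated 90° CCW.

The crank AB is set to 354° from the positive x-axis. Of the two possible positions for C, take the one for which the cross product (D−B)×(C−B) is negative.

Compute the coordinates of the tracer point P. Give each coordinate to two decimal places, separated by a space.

A=(0,0), D=(5.00,0)
B = A + 3.00·(cos354°, sin354°) = (2.9836, -0.3136)
|BD| = 2.0407
circle(B,6.00) ∩ circle(D,6.00): a=1.0203, h=5.9126
  candidates: C₊=(3.0832,5.6856) cross=12.066; C₋=(4.9004,-5.9992) cross=-12.066
  mode - wants cross < 0 → take C=(4.9004,-5.9992) (cross=-12.066)
ex = (C−B)/|BC| = (0.3195,-0.9476); ey = (0.9476,0.3195)
P = B + -0.77·ex + 3.32·ey = (5.8836,1.4767)

5.88 1.48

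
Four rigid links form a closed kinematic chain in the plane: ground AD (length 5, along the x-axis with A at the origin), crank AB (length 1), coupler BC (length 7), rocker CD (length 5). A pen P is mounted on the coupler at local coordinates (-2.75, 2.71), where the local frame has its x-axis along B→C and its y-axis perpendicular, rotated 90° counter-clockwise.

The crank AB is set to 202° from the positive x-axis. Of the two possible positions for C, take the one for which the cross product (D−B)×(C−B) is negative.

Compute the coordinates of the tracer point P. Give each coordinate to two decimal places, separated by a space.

-1.23 3.47

A=(0,0), D=(5.00,0)
B = A + 1.00·(cos202°, sin202°) = (-0.9272, -0.3746)
|BD| = 5.9390
circle(B,7.00) ∩ circle(D,5.00): a=4.9900, h=4.9091
  candidates: C₊=(3.7433,4.8395) cross=29.155; C₋=(4.3626,-4.9592) cross=-29.155
  mode - wants cross < 0 → take C=(4.3626,-4.9592) (cross=-29.155)
ex = (C−B)/|BC| = (0.7557,-0.6549); ey = (0.6549,0.7557)
P = B + -2.75·ex + 2.71·ey = (-1.2304,3.4744)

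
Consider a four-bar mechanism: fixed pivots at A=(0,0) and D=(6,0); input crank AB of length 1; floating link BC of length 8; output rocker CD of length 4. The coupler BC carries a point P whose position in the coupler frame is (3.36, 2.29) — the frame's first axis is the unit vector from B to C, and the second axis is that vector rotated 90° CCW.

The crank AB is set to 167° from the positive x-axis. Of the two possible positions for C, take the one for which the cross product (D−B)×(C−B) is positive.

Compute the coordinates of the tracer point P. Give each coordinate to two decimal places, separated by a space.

0.91 3.83

A=(0,0), D=(6.00,0)
B = A + 1.00·(cos167°, sin167°) = (-0.9744, 0.2250)
|BD| = 6.9780
circle(B,8.00) ∩ circle(D,4.00): a=6.9284, h=3.9997
  candidates: C₊=(6.0793,3.9992) cross=27.910; C₋=(5.8215,-3.9960) cross=-27.910
  mode + wants cross > 0 → take C=(6.0793,3.9992) (cross=27.910)
ex = (C−B)/|BC| = (0.8817,0.4718); ey = (-0.4718,0.8817)
P = B + 3.36·ex + 2.29·ey = (0.9078,3.8293)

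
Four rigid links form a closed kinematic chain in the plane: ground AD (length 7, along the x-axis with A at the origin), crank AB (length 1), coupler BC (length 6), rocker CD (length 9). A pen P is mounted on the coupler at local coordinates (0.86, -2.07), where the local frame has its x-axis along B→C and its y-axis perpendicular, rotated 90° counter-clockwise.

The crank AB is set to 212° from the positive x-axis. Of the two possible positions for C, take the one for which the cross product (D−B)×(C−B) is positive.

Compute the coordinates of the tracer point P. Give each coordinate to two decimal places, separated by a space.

A=(0,0), D=(7.00,0)
B = A + 1.00·(cos212°, sin212°) = (-0.8480, -0.5299)
|BD| = 7.8659
circle(B,6.00) ∩ circle(D,9.00): a=1.0725, h=5.9034
  candidates: C₊=(-0.1757,5.4323) cross=46.435; C₋=(0.6197,-6.3476) cross=-46.435
  mode + wants cross > 0 → take C=(-0.1757,5.4323) (cross=46.435)
ex = (C−B)/|BC| = (0.1121,0.9937); ey = (-0.9937,0.1121)
P = B + 0.86·ex + -2.07·ey = (1.3053,0.0927)

1.31 0.09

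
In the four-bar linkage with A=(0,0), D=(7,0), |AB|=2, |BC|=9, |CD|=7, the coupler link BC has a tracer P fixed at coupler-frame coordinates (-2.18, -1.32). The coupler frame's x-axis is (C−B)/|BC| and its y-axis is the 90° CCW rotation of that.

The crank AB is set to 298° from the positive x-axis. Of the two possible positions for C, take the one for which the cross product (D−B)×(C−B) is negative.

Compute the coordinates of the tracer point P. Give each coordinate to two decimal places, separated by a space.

A=(0,0), D=(7.00,0)
B = A + 2.00·(cos298°, sin298°) = (0.9389, -1.7659)
|BD| = 6.3131
circle(B,9.00) ∩ circle(D,7.00): a=5.6910, h=6.9723
  candidates: C₊=(4.4524,6.5200) cross=44.017; C₋=(8.3530,-6.8680) cross=-44.017
  mode - wants cross < 0 → take C=(8.3530,-6.8680) (cross=-44.017)
ex = (C−B)/|BC| = (0.8238,-0.5669); ey = (0.5669,0.8238)
P = B + -2.18·ex + -1.32·ey = (-1.6052,-1.6175)

-1.61 -1.62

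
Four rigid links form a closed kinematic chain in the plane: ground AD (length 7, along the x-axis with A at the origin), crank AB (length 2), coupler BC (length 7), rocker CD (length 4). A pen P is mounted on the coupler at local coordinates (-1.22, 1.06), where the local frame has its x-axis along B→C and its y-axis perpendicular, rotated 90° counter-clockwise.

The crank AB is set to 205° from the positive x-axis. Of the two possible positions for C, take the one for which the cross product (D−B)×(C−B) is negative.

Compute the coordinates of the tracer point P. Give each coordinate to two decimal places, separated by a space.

-2.58 0.58

A=(0,0), D=(7.00,0)
B = A + 2.00·(cos205°, sin205°) = (-1.8126, -0.8452)
|BD| = 8.8531
circle(B,7.00) ∩ circle(D,4.00): a=6.2903, h=3.0712
  candidates: C₊=(4.1557,2.8125) cross=27.189; C₋=(4.7422,-3.3018) cross=-27.189
  mode - wants cross < 0 → take C=(4.7422,-3.3018) (cross=-27.189)
ex = (C−B)/|BC| = (0.9364,-0.3509); ey = (0.3509,0.9364)
P = B + -1.22·ex + 1.06·ey = (-2.5830,0.5755)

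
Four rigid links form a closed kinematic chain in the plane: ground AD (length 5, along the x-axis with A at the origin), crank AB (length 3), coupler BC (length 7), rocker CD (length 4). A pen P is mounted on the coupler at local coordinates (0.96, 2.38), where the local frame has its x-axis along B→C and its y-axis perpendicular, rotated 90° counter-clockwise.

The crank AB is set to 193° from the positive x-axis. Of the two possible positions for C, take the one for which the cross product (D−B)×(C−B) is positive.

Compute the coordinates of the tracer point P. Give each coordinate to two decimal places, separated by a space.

-3.50 1.82

A=(0,0), D=(5.00,0)
B = A + 3.00·(cos193°, sin193°) = (-2.9231, -0.6749)
|BD| = 7.9518
circle(B,7.00) ∩ circle(D,4.00): a=6.0509, h=3.5195
  candidates: C₊=(2.8073,3.3454) cross=27.986; C₋=(3.4047,-3.6681) cross=-27.986
  mode + wants cross > 0 → take C=(2.8073,3.3454) (cross=27.986)
ex = (C−B)/|BC| = (0.8186,0.5743); ey = (-0.5743,0.8186)
P = B + 0.96·ex + 2.38·ey = (-3.5041,1.8248)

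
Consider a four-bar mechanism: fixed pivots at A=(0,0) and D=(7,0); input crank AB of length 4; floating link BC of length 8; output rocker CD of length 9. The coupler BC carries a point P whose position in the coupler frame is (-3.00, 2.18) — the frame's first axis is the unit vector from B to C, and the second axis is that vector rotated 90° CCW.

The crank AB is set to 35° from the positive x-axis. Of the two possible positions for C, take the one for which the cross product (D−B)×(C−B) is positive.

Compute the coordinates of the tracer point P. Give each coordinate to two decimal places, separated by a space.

A=(0,0), D=(7.00,0)
B = A + 4.00·(cos35°, sin35°) = (3.2766, 2.2943)
|BD| = 4.3735
circle(B,8.00) ∩ circle(D,9.00): a=0.2432, h=7.9963
  candidates: C₊=(7.6785,8.9744) cross=34.972; C₋=(-0.7111,-4.6410) cross=-34.972
  mode + wants cross > 0 → take C=(7.6785,8.9744) (cross=34.972)
ex = (C−B)/|BC| = (0.5502,0.8350); ey = (-0.8350,0.5502)
P = B + -3.00·ex + 2.18·ey = (-0.1944,0.9888)

-0.19 0.99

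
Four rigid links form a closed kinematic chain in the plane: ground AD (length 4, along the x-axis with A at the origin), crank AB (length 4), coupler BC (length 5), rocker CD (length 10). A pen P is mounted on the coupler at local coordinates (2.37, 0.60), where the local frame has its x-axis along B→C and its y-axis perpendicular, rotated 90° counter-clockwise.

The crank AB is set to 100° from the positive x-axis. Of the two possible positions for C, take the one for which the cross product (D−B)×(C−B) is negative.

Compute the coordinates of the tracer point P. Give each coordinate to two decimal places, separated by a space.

A=(0,0), D=(4.00,0)
B = A + 4.00·(cos100°, sin100°) = (-0.6946, 3.9392)
|BD| = 6.1284
circle(B,5.00) ∩ circle(D,10.00): a=-3.0549, h=3.9582
  candidates: C₊=(-0.4905,8.9351) cross=24.257; C₋=(-5.5791,2.8707) cross=-24.257
  mode - wants cross < 0 → take C=(-5.5791,2.8707) (cross=-24.257)
ex = (C−B)/|BC| = (-0.9769,-0.2137); ey = (0.2137,-0.9769)
P = B + 2.37·ex + 0.60·ey = (-2.8816,2.8466)

-2.88 2.85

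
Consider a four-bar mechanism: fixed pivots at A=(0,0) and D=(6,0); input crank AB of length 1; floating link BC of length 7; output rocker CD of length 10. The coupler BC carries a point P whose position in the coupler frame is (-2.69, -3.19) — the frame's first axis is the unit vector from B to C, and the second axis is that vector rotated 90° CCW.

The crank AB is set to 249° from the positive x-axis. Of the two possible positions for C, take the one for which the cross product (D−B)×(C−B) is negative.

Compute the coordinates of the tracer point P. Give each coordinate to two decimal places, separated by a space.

-3.65 1.63

A=(0,0), D=(6.00,0)
B = A + 1.00·(cos249°, sin249°) = (-0.3584, -0.9336)
|BD| = 6.4265
circle(B,7.00) ∩ circle(D,10.00): a=-0.7547, h=6.9592
  candidates: C₊=(-2.1160,5.8422) cross=44.724; C₋=(-0.0941,-7.9286) cross=-44.724
  mode - wants cross < 0 → take C=(-0.0941,-7.9286) (cross=-44.724)
ex = (C−B)/|BC| = (0.0378,-0.9993); ey = (0.9993,0.0378)
P = B + -2.69·ex + -3.19·ey = (-3.6477,1.6340)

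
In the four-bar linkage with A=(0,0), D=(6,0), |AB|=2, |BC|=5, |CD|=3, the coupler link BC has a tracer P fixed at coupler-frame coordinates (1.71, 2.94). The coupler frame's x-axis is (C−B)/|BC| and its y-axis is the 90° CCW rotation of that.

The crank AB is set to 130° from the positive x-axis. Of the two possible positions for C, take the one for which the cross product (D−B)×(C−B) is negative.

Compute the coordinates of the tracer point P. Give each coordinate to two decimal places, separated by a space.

1.61 3.31

A=(0,0), D=(6.00,0)
B = A + 2.00·(cos130°, sin130°) = (-1.2856, 1.5321)
|BD| = 7.4449
circle(B,5.00) ∩ circle(D,3.00): a=4.7970, h=1.4102
  candidates: C₊=(3.6990,1.9249) cross=10.499; C₋=(3.1186,-0.8351) cross=-10.499
  mode - wants cross < 0 → take C=(3.1186,-0.8351) (cross=-10.499)
ex = (C−B)/|BC| = (0.8808,-0.4734); ey = (0.4734,0.8808)
P = B + 1.71·ex + 2.94·ey = (1.6125,3.3122)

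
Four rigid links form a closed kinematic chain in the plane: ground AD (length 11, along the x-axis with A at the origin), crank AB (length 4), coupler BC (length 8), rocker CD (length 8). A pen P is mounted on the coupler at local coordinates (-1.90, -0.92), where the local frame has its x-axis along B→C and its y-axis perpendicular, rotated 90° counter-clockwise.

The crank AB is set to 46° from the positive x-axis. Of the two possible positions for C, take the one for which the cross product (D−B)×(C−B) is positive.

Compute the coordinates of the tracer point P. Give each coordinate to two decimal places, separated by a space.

A=(0,0), D=(11.00,0)
B = A + 4.00·(cos46°, sin46°) = (2.7786, 2.8774)
|BD| = 8.7103
circle(B,8.00) ∩ circle(D,8.00): a=4.3552, h=6.7106
  candidates: C₊=(9.1061,7.7726) cross=58.452; C₋=(4.6725,-4.8952) cross=-58.452
  mode + wants cross > 0 → take C=(9.1061,7.7726) (cross=58.452)
ex = (C−B)/|BC| = (0.7909,0.6119); ey = (-0.6119,0.7909)
P = B + -1.90·ex + -0.92·ey = (1.8388,0.9871)

1.84 0.99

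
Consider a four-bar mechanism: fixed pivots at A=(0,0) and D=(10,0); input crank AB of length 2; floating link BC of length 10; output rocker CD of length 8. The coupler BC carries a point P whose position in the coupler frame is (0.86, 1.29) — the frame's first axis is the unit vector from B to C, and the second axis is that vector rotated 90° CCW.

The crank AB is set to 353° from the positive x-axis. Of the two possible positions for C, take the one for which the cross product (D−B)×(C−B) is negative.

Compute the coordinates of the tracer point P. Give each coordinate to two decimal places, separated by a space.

A=(0,0), D=(10.00,0)
B = A + 2.00·(cos353°, sin353°) = (1.9851, -0.2437)
|BD| = 8.0186
circle(B,10.00) ∩ circle(D,8.00): a=6.2541, h=7.8030
  candidates: C₊=(7.9991,7.7457) cross=62.569; C₋=(8.4735,-7.8530) cross=-62.569
  mode - wants cross < 0 → take C=(8.4735,-7.8530) (cross=-62.569)
ex = (C−B)/|BC| = (0.6488,-0.7609); ey = (0.7609,0.6488)
P = B + 0.86·ex + 1.29·ey = (3.5247,-0.0611)

3.52 -0.06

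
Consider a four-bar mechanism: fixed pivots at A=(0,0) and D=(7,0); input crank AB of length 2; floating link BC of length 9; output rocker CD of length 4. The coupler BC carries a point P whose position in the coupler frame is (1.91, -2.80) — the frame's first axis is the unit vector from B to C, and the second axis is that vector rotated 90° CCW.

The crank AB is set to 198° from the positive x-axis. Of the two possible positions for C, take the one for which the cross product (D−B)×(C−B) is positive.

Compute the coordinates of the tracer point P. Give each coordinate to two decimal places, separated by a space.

1.15 -2.10

A=(0,0), D=(7.00,0)
B = A + 2.00·(cos198°, sin198°) = (-1.9021, -0.6180)
|BD| = 8.9235
circle(B,9.00) ∩ circle(D,4.00): a=8.1038, h=3.9151
  candidates: C₊=(5.9111,3.8489) cross=34.937; C₋=(6.4534,-3.9625) cross=-34.937
  mode + wants cross > 0 → take C=(5.9111,3.8489) (cross=34.937)
ex = (C−B)/|BC| = (0.8681,0.4963); ey = (-0.4963,0.8681)
P = B + 1.91·ex + -2.80·ey = (1.1457,-2.1008)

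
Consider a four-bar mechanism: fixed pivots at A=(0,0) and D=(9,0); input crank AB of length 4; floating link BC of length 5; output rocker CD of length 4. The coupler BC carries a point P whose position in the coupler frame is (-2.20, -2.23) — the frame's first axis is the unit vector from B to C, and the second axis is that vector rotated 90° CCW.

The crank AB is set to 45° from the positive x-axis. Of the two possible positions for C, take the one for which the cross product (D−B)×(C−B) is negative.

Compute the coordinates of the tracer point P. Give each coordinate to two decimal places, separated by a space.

A=(0,0), D=(9.00,0)
B = A + 4.00·(cos45°, sin45°) = (2.8284, 2.8284)
|BD| = 6.7888
circle(B,5.00) ∩ circle(D,4.00): a=4.0573, h=2.9221
  candidates: C₊=(7.7342,3.7944) cross=19.838; C₋=(5.2994,-1.5183) cross=-19.838
  mode - wants cross < 0 → take C=(5.2994,-1.5183) (cross=-19.838)
ex = (C−B)/|BC| = (0.4942,-0.8694); ey = (0.8694,0.4942)
P = B + -2.20·ex + -2.23·ey = (-0.1974,3.6390)

-0.20 3.64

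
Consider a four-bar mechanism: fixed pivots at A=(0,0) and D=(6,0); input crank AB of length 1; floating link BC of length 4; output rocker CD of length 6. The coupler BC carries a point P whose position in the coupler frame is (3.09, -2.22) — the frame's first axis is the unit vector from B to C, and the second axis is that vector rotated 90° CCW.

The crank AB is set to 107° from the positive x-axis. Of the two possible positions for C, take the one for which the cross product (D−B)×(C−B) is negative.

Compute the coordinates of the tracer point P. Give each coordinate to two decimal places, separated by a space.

-1.63 -2.61

A=(0,0), D=(6.00,0)
B = A + 1.00·(cos107°, sin107°) = (-0.2924, 0.9563)
|BD| = 6.3646
circle(B,4.00) ∩ circle(D,6.00): a=1.6111, h=3.6612
  candidates: C₊=(1.8506,4.3338) cross=23.302; C₋=(0.7504,-2.9054) cross=-23.302
  mode - wants cross < 0 → take C=(0.7504,-2.9054) (cross=-23.302)
ex = (C−B)/|BC| = (0.2607,-0.9654); ey = (0.9654,0.2607)
P = B + 3.09·ex + -2.22·ey = (-1.6301,-2.6056)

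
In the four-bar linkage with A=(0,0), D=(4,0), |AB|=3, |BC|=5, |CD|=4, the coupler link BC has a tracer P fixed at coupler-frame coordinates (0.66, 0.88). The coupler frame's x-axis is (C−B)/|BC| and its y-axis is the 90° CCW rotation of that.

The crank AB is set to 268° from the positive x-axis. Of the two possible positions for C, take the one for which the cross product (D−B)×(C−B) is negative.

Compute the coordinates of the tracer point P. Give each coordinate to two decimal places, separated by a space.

0.71 -2.25

A=(0,0), D=(4.00,0)
B = A + 3.00·(cos268°, sin268°) = (-0.1047, -2.9982)
|BD| = 5.0831
circle(B,5.00) ∩ circle(D,4.00): a=3.4268, h=3.6410
  candidates: C₊=(0.5150,1.9633) cross=18.507; C₋=(4.8101,-3.9171) cross=-18.507
  mode - wants cross < 0 → take C=(4.8101,-3.9171) (cross=-18.507)
ex = (C−B)/|BC| = (0.9830,-0.1838); ey = (0.1838,0.9830)
P = B + 0.66·ex + 0.88·ey = (0.7058,-2.2545)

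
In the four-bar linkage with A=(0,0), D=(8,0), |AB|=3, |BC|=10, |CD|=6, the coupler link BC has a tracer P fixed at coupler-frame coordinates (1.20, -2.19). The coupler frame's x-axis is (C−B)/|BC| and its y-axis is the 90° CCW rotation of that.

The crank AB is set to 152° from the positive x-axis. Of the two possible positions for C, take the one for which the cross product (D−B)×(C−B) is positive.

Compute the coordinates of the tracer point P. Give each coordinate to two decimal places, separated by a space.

A=(0,0), D=(8.00,0)
B = A + 3.00·(cos152°, sin152°) = (-2.6488, 1.4084)
|BD| = 10.7416
circle(B,10.00) ∩ circle(D,6.00): a=8.3499, h=5.5027
  candidates: C₊=(6.3504,5.7688) cross=59.108; C₋=(4.9074,-5.1416) cross=-59.108
  mode + wants cross > 0 → take C=(6.3504,5.7688) (cross=59.108)
ex = (C−B)/|BC| = (0.8999,0.4360); ey = (-0.4360,0.8999)
P = B + 1.20·ex + -2.19·ey = (-0.6140,-0.0392)

-0.61 -0.04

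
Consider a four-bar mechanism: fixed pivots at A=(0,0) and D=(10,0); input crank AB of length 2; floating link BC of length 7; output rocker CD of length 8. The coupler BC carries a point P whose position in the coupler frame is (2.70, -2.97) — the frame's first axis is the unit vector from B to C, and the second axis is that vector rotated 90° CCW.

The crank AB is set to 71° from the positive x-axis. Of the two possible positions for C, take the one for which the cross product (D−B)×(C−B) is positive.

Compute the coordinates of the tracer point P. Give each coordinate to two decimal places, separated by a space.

4.66 1.62

A=(0,0), D=(10.00,0)
B = A + 2.00·(cos71°, sin71°) = (0.6511, 1.8910)
|BD| = 9.5382
circle(B,7.00) ∩ circle(D,8.00): a=3.9828, h=5.7565
  candidates: C₊=(5.6961,6.7437) cross=54.907; C₋=(3.4136,-4.5408) cross=-54.907
  mode + wants cross > 0 → take C=(5.6961,6.7437) (cross=54.907)
ex = (C−B)/|BC| = (0.7207,0.6932); ey = (-0.6932,0.7207)
P = B + 2.70·ex + -2.97·ey = (4.6560,1.6222)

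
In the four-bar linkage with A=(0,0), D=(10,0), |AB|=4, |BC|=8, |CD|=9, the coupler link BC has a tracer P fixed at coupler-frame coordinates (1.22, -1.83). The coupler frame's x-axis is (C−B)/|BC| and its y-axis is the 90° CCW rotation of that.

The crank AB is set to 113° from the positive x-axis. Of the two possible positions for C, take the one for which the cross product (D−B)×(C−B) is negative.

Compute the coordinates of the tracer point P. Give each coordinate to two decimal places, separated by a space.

A=(0,0), D=(10.00,0)
B = A + 4.00·(cos113°, sin113°) = (-1.5629, 3.6820)
|BD| = 12.1350
circle(B,8.00) ∩ circle(D,9.00): a=5.3671, h=5.9325
  candidates: C₊=(5.3512,7.7064) cross=71.991; C₋=(1.7511,-3.5993) cross=-71.991
  mode - wants cross < 0 → take C=(1.7511,-3.5993) (cross=-71.991)
ex = (C−B)/|BC| = (0.4142,-0.9102); ey = (0.9102,0.4142)
P = B + 1.22·ex + -1.83·ey = (-2.7231,1.8135)

-2.72 1.81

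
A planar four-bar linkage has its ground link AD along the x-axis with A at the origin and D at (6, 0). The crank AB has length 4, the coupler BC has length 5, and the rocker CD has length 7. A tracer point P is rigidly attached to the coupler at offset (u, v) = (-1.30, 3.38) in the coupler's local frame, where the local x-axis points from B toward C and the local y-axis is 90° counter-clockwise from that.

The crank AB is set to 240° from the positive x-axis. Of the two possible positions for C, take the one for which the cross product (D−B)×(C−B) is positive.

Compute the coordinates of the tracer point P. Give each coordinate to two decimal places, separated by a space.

-5.59 -3.96

A=(0,0), D=(6.00,0)
B = A + 4.00·(cos240°, sin240°) = (-2.0000, -3.4641)
|BD| = 8.7178
circle(B,5.00) ∩ circle(D,7.00): a=2.9824, h=4.0131
  candidates: C₊=(-0.8578,1.4037) cross=34.986; C₋=(2.3315,-5.9617) cross=-34.986
  mode + wants cross > 0 → take C=(-0.8578,1.4037) (cross=34.986)
ex = (C−B)/|BC| = (0.2284,0.9736); ey = (-0.9736,0.2284)
P = B + -1.30·ex + 3.38·ey = (-5.5876,-3.9576)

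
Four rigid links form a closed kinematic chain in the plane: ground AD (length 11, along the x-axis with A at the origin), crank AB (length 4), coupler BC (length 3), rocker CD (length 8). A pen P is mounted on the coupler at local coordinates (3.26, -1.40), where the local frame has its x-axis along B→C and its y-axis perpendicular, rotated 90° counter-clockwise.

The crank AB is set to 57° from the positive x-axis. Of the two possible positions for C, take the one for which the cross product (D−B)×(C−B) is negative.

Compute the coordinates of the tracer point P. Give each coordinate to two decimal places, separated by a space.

A=(0,0), D=(11.00,0)
B = A + 4.00·(cos57°, sin57°) = (2.1786, 3.3547)
|BD| = 9.4378
circle(B,3.00) ∩ circle(D,8.00): a=1.8051, h=2.3962
  candidates: C₊=(4.7175,4.9528) cross=22.615; C₋=(3.0140,0.4734) cross=-22.615
  mode - wants cross < 0 → take C=(3.0140,0.4734) (cross=-22.615)
ex = (C−B)/|BC| = (0.2785,-0.9604); ey = (0.9604,0.2785)
P = B + 3.26·ex + -1.40·ey = (1.7418,-0.1662)

1.74 -0.17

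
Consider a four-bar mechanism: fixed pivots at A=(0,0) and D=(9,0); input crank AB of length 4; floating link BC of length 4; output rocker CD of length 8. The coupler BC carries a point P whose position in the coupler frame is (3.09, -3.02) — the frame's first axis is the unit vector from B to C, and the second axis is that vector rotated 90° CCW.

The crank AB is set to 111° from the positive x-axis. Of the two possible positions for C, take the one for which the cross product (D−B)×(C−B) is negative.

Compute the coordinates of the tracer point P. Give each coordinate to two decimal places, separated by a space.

A=(0,0), D=(9.00,0)
B = A + 4.00·(cos111°, sin111°) = (-1.4335, 3.7343)
|BD| = 11.0816
circle(B,4.00) ∩ circle(D,8.00): a=3.3751, h=2.1468
  candidates: C₊=(2.4676,4.6183) cross=23.790; C₋=(1.0207,0.5757) cross=-23.790
  mode - wants cross < 0 → take C=(1.0207,0.5757) (cross=-23.790)
ex = (C−B)/|BC| = (0.6136,-0.7897); ey = (0.7897,0.6136)
P = B + 3.09·ex + -3.02·ey = (-1.9223,-0.5586)

-1.92 -0.56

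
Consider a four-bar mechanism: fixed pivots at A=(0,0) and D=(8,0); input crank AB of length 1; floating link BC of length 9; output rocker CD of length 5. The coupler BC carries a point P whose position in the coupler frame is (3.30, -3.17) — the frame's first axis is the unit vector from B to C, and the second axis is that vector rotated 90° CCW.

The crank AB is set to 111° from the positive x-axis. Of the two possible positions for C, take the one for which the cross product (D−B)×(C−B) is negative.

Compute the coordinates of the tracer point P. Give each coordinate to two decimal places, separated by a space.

0.17 -3.61

A=(0,0), D=(8.00,0)
B = A + 1.00·(cos111°, sin111°) = (-0.3584, 0.9336)
|BD| = 8.4103
circle(B,9.00) ∩ circle(D,5.00): a=7.5344, h=4.9227
  candidates: C₊=(7.6759,4.9895) cross=41.401; C₋=(6.5830,-4.7950) cross=-41.401
  mode - wants cross < 0 → take C=(6.5830,-4.7950) (cross=-41.401)
ex = (C−B)/|BC| = (0.7713,-0.6365); ey = (0.6365,0.7713)
P = B + 3.30·ex + -3.17·ey = (0.1691,-3.6118)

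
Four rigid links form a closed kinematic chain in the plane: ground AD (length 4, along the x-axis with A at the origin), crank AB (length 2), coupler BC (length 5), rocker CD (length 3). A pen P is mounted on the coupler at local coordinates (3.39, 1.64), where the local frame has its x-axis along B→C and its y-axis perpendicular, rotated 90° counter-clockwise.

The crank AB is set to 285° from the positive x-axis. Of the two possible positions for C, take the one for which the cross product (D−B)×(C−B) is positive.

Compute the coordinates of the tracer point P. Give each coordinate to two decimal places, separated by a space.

A=(0,0), D=(4.00,0)
B = A + 2.00·(cos285°, sin285°) = (0.5176, -1.9319)
|BD| = 3.9823
circle(B,5.00) ∩ circle(D,3.00): a=4.0000, h=2.9999
  candidates: C₊=(2.5602,2.6319) cross=11.947; C₋=(5.4708,-2.6147) cross=-11.947
  mode + wants cross > 0 → take C=(2.5602,2.6319) (cross=11.947)
ex = (C−B)/|BC| = (0.4085,0.9128); ey = (-0.9128,0.4085)
P = B + 3.39·ex + 1.64·ey = (0.4056,1.8323)

0.41 1.83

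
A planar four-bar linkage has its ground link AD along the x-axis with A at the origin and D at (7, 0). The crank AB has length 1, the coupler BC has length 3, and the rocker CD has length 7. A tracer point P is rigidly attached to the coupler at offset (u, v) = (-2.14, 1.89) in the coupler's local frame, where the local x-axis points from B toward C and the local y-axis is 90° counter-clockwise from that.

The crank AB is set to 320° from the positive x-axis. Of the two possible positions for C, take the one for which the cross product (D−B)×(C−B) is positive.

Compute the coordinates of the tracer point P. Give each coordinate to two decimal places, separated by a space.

-0.85 -3.00

A=(0,0), D=(7.00,0)
B = A + 1.00·(cos320°, sin320°) = (0.7660, -0.6428)
|BD| = 6.2670
circle(B,3.00) ∩ circle(D,7.00): a=-0.0578, h=2.9994
  candidates: C₊=(0.4009,2.3349) cross=18.798; C₋=(1.0162,-3.6323) cross=-18.798
  mode + wants cross > 0 → take C=(0.4009,2.3349) (cross=18.798)
ex = (C−B)/|BC| = (-0.1217,0.9926); ey = (-0.9926,-0.1217)
P = B + -2.14·ex + 1.89·ey = (-0.8494,-2.9969)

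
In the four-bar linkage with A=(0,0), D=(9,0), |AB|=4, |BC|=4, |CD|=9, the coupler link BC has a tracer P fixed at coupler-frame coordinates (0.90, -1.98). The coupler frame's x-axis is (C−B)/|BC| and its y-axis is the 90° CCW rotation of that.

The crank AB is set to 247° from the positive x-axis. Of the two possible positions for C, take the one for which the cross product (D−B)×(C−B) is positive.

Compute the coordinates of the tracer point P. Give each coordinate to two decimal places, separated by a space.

0.61 -3.63

A=(0,0), D=(9.00,0)
B = A + 4.00·(cos247°, sin247°) = (-1.5629, -3.6820)
|BD| = 11.1863
circle(B,4.00) ∩ circle(D,9.00): a=2.6878, h=2.9624
  candidates: C₊=(0.0000,0.0000) cross=33.138; C₋=(1.9502,-5.5946) cross=-33.138
  mode + wants cross > 0 → take C=(0.0000,0.0000) (cross=33.138)
ex = (C−B)/|BC| = (0.3907,0.9205); ey = (-0.9205,0.3907)
P = B + 0.90·ex + -1.98·ey = (0.6113,-3.6272)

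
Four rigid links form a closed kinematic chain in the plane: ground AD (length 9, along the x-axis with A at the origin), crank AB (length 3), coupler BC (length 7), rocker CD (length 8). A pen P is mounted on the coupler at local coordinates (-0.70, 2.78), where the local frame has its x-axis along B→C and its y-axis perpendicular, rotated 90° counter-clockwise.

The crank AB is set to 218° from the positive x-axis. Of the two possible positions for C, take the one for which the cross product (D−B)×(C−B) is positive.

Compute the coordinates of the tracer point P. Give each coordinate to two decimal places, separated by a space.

A=(0,0), D=(9.00,0)
B = A + 3.00·(cos218°, sin218°) = (-2.3640, -1.8470)
|BD| = 11.5131
circle(B,7.00) ∩ circle(D,8.00): a=5.1051, h=4.7893
  candidates: C₊=(1.9067,3.6993) cross=55.140; C₋=(3.4433,-5.7553) cross=-55.140
  mode + wants cross > 0 → take C=(1.9067,3.6993) (cross=55.140)
ex = (C−B)/|BC| = (0.6101,0.7923); ey = (-0.7923,0.6101)
P = B + -0.70·ex + 2.78·ey = (-4.9938,-0.7055)

-4.99 -0.71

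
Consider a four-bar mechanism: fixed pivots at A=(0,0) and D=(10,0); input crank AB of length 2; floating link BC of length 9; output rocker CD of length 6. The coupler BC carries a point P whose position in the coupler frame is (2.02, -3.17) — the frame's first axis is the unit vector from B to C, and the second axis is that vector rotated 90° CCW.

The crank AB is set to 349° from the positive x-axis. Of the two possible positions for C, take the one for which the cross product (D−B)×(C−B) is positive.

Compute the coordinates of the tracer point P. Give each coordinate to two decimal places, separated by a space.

A=(0,0), D=(10.00,0)
B = A + 2.00·(cos349°, sin349°) = (1.9633, -0.3816)
|BD| = 8.0458
circle(B,9.00) ∩ circle(D,6.00): a=6.8194, h=5.8733
  candidates: C₊=(8.4964,5.8085) cross=47.256; C₋=(9.0535,-5.9249) cross=-47.256
  mode + wants cross > 0 → take C=(8.4964,5.8085) (cross=47.256)
ex = (C−B)/|BC| = (0.7259,0.6878); ey = (-0.6878,0.7259)
P = B + 2.02·ex + -3.17·ey = (5.6099,-1.2934)

5.61 -1.29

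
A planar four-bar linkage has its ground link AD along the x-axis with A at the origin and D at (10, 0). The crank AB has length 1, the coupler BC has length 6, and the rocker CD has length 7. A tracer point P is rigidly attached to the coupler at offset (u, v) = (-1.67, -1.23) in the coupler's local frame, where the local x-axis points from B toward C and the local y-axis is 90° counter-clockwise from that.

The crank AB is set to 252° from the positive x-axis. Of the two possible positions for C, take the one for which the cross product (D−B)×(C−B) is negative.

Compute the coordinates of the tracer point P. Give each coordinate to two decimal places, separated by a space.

-2.38 -0.99

A=(0,0), D=(10.00,0)
B = A + 1.00·(cos252°, sin252°) = (-0.3090, -0.9511)
|BD| = 10.3528
circle(B,6.00) ∩ circle(D,7.00): a=4.5485, h=3.9129
  candidates: C₊=(3.8608,3.3631) cross=40.509; C₋=(4.5798,-4.4296) cross=-40.509
  mode - wants cross < 0 → take C=(4.5798,-4.4296) (cross=-40.509)
ex = (C−B)/|BC| = (0.8148,-0.5797); ey = (0.5797,0.8148)
P = B + -1.67·ex + -1.23·ey = (-2.3828,-0.9851)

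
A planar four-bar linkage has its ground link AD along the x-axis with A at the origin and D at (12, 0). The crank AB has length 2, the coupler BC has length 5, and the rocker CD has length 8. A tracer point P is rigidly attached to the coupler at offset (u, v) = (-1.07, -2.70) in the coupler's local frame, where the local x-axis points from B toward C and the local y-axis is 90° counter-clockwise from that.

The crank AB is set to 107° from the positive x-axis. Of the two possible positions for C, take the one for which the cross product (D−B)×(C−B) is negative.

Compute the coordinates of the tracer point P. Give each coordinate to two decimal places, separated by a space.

-2.64 -0.14

A=(0,0), D=(12.00,0)
B = A + 2.00·(cos107°, sin107°) = (-0.5847, 1.9126)
|BD| = 12.7293
circle(B,5.00) ∩ circle(D,8.00): a=4.8327, h=1.2825
  candidates: C₊=(4.3858,2.4544) cross=16.325; C₋=(4.0004,-0.0815) cross=-16.325
  mode - wants cross < 0 → take C=(4.0004,-0.0815) (cross=-16.325)
ex = (C−B)/|BC| = (0.9170,-0.3988); ey = (0.3988,0.9170)
P = B + -1.07·ex + -2.70·ey = (-2.6428,-0.1366)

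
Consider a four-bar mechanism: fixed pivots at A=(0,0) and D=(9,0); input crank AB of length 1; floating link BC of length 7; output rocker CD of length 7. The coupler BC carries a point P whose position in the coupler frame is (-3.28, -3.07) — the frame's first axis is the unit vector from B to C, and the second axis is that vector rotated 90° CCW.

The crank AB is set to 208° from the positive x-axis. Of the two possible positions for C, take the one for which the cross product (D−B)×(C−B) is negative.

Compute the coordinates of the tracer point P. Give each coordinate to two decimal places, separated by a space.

A=(0,0), D=(9.00,0)
B = A + 1.00·(cos208°, sin208°) = (-0.8829, -0.4695)
|BD| = 9.8941
circle(B,7.00) ∩ circle(D,7.00): a=4.9470, h=4.9524
  candidates: C₊=(3.8235,4.7121) cross=49.000; C₋=(4.2935,-5.1816) cross=-49.000
  mode - wants cross < 0 → take C=(4.2935,-5.1816) (cross=-49.000)
ex = (C−B)/|BC| = (0.7395,-0.6732); ey = (0.6732,0.7395)
P = B + -3.28·ex + -3.07·ey = (-5.3751,-0.5318)

-5.38 -0.53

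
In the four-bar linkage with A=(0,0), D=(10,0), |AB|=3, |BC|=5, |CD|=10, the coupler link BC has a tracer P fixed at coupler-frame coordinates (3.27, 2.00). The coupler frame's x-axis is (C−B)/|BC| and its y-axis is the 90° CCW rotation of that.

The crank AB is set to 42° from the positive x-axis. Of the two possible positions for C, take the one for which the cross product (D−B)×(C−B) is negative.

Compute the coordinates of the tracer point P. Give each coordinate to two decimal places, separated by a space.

A=(0,0), D=(10.00,0)
B = A + 3.00·(cos42°, sin42°) = (2.2294, 2.0074)
|BD| = 8.0257
circle(B,5.00) ∩ circle(D,10.00): a=-0.6597, h=4.9563
  candidates: C₊=(2.8304,6.9711) cross=39.778; C₋=(0.3511,-2.6264) cross=-39.778
  mode - wants cross < 0 → take C=(0.3511,-2.6264) (cross=-39.778)
ex = (C−B)/|BC| = (-0.3757,-0.9268); ey = (0.9268,-0.3757)
P = B + 3.27·ex + 2.00·ey = (2.8545,-1.7744)

2.85 -1.77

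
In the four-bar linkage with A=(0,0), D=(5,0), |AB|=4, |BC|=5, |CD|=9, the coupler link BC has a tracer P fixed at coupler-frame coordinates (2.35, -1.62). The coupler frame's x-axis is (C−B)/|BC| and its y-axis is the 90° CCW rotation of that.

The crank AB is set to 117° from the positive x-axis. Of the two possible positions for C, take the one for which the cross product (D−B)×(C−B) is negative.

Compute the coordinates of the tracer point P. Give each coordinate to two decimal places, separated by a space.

A=(0,0), D=(5.00,0)
B = A + 4.00·(cos117°, sin117°) = (-1.8160, 3.5640)
|BD| = 7.6915
circle(B,5.00) ∩ circle(D,9.00): a=0.2054, h=4.9958
  candidates: C₊=(0.6809,7.8959) cross=38.425; C₋=(-3.9488,-0.9582) cross=-38.425
  mode - wants cross < 0 → take C=(-3.9488,-0.9582) (cross=-38.425)
ex = (C−B)/|BC| = (-0.4266,-0.9045); ey = (0.9045,-0.4266)
P = B + 2.35·ex + -1.62·ey = (-4.2836,2.1296)

-4.28 2.13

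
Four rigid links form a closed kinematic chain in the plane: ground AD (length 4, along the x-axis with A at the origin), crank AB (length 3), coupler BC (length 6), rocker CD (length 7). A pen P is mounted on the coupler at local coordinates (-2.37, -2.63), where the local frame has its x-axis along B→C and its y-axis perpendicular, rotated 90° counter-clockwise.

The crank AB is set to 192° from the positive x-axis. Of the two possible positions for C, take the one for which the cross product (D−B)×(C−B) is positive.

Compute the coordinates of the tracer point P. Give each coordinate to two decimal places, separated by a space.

A=(0,0), D=(4.00,0)
B = A + 3.00·(cos192°, sin192°) = (-2.9344, -0.6237)
|BD| = 6.9624
circle(B,6.00) ∩ circle(D,7.00): a=2.5476, h=5.4323
  candidates: C₊=(-0.8837,5.0149) cross=37.822; C₋=(0.0896,-5.8059) cross=-37.822
  mode + wants cross > 0 → take C=(-0.8837,5.0149) (cross=37.822)
ex = (C−B)/|BC| = (0.3418,0.9398); ey = (-0.9398,0.3418)
P = B + -2.37·ex + -2.63·ey = (-1.2729,-3.7499)

-1.27 -3.75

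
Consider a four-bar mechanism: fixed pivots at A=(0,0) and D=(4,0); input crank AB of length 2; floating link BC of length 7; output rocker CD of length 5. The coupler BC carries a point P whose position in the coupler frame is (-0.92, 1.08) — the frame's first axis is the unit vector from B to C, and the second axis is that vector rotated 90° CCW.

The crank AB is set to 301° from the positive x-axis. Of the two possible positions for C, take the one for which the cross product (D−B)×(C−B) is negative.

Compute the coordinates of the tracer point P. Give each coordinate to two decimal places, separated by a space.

0.35 -0.47

A=(0,0), D=(4.00,0)
B = A + 2.00·(cos301°, sin301°) = (1.0301, -1.7143)
|BD| = 3.4292
circle(B,7.00) ∩ circle(D,5.00): a=5.2140, h=4.6706
  candidates: C₊=(3.2108,4.9373) cross=16.016; C₋=(7.8807,-3.1528) cross=-16.016
  mode - wants cross < 0 → take C=(7.8807,-3.1528) (cross=-16.016)
ex = (C−B)/|BC| = (0.9787,-0.2055); ey = (0.2055,0.9787)
P = B + -0.92·ex + 1.08·ey = (0.3517,-0.4683)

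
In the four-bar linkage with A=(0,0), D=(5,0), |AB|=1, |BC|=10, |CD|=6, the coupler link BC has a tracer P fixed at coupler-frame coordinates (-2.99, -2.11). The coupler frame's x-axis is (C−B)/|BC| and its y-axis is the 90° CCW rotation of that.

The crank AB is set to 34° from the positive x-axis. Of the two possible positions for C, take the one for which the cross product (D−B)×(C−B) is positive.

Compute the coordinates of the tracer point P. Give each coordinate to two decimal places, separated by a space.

-1.91 -1.86

A=(0,0), D=(5.00,0)
B = A + 1.00·(cos34°, sin34°) = (0.8290, 0.5592)
|BD| = 4.2083
circle(B,10.00) ∩ circle(D,6.00): a=9.7082, h=2.3981
  candidates: C₊=(10.7698,1.6460) cross=10.092; C₋=(10.1325,-3.1077) cross=-10.092
  mode + wants cross > 0 → take C=(10.7698,1.6460) (cross=10.092)
ex = (C−B)/|BC| = (0.9941,0.1087); ey = (-0.1087,0.9941)
P = B + -2.99·ex + -2.11·ey = (-1.9139,-1.8633)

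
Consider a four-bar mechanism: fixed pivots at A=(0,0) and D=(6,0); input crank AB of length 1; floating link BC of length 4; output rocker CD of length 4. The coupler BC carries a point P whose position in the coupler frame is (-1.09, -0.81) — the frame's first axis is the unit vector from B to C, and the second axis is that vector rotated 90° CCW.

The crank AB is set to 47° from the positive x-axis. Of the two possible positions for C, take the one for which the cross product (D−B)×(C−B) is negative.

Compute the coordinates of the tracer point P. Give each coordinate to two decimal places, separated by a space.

-0.60 1.18

A=(0,0), D=(6.00,0)
B = A + 1.00·(cos47°, sin47°) = (0.6820, 0.7314)
|BD| = 5.3681
circle(B,4.00) ∩ circle(D,4.00): a=2.6840, h=2.9658
  candidates: C₊=(3.7451,3.3038) cross=15.921; C₋=(2.9369,-2.5725) cross=-15.921
  mode - wants cross < 0 → take C=(2.9369,-2.5725) (cross=-15.921)
ex = (C−B)/|BC| = (0.5637,-0.8260); ey = (0.8260,0.5637)
P = B + -1.09·ex + -0.81·ey = (-0.6015,1.1750)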